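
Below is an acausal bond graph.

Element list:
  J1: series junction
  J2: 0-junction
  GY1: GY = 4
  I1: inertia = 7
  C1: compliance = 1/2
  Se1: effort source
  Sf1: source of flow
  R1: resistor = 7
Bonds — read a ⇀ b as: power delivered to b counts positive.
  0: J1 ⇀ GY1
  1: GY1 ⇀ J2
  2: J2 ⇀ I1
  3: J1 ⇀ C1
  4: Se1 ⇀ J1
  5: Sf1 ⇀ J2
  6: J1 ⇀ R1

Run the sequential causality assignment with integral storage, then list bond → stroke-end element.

β4 →J1  (Se1 (Se) sets effort on bond)
β5 →Sf1  (Sf1 (Sf) sets flow on bond)
β2 →I1  (prefer integral on I1)
β1 →J2  (J2: last free bond brings effort in)
β0 →J1  (GY GY1: same side as bond 1)
β3 →J1  (C1 outputs effort q/C1)
β6 →R1  (closing 1-jn rule on J1)

#0 →J1
#1 →J2
#2 →I1
#3 →J1
#4 →J1
#5 →Sf1
#6 →R1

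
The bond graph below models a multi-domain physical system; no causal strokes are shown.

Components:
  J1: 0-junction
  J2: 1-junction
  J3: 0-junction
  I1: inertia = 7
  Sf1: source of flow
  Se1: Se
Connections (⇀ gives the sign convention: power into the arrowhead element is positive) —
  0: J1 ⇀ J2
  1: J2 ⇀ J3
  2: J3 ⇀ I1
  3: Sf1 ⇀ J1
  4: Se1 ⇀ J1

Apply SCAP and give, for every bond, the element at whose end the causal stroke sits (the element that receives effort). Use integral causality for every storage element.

b3 →Sf1  (source Sf1 imposes f)
b4 →J1  (Se1: effort source, stroke at far end)
b0 →J2  (0-jn J1 has e-setter on 4)
b1 →J3  (J2: last free bond brings flow in)
b2 →I1  (0-jn J3 has e-setter on 1)

β0 stroke→J2
β1 stroke→J3
β2 stroke→I1
β3 stroke→Sf1
β4 stroke→J1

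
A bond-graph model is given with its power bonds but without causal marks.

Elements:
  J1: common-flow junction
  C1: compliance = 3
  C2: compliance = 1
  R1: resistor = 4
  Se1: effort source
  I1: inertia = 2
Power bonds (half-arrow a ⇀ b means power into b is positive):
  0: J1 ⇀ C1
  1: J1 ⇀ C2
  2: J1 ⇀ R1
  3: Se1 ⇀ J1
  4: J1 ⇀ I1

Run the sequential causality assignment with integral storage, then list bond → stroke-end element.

bond 3 |J1  (Se1 fixes effort; stroke away)
bond 0 |J1  (prefer integral on C1)
bond 1 |J1  (C2 outputs effort q/C2)
bond 4 |I1  (prefer integral on I1)
bond 2 |J1  (J1 flow already set via bond 4)

#0 stroke at J1
#1 stroke at J1
#2 stroke at J1
#3 stroke at J1
#4 stroke at I1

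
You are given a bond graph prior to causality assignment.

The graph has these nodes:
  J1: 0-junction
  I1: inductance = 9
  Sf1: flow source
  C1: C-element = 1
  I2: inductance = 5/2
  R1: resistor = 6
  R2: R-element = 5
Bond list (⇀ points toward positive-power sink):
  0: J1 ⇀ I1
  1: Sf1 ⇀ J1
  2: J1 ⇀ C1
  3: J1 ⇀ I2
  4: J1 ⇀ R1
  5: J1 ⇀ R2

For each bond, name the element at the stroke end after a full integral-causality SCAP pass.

#0 stroke at I1
#1 stroke at Sf1
#2 stroke at J1
#3 stroke at I2
#4 stroke at R1
#5 stroke at R2

β1 |Sf1  (Sf1 fixes flow; stroke at Sf1)
β0 |I1  (prefer integral on I1)
β2 |J1  (C1 integral (e out))
β3 |I2  (common-e at J1 fixed by 2)
β4 |R1  (J1: bond 2 brought effort, rest push out)
β5 |R2  (J1 effort already set via bond 2)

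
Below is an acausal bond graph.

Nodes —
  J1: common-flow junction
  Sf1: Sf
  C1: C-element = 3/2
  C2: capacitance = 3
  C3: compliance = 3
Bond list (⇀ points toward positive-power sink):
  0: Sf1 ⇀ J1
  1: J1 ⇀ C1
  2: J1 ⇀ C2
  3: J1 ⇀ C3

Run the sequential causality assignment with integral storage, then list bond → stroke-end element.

bond 0 →Sf1
bond 1 →J1
bond 2 →J1
bond 3 →J1

b0 stroke→Sf1  (Sf1: flow source, stroke at near end)
b1 stroke→J1  (common-f at J1 fixed by 0)
b2 stroke→J1  (common-f at J1 fixed by 0)
b3 stroke→J1  (J1 flow already set via bond 0)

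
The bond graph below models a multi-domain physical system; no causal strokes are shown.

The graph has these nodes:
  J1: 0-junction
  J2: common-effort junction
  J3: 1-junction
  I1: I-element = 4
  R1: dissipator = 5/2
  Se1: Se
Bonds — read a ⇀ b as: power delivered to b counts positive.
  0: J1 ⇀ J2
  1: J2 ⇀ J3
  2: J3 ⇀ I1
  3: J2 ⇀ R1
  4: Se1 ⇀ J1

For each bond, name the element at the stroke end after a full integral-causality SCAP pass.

bond 0 →J2
bond 1 →J3
bond 2 →I1
bond 3 →R1
bond 4 →J1

#4 →J1  (Se1 fixes effort; stroke away)
#0 →J2  (J1: bond 4 brought effort, rest push out)
#1 →J3  (0-jn J2 has e-setter on 0)
#3 →R1  (common-e at J2 fixed by 0)
#2 →I1  (J3: last free bond brings flow in)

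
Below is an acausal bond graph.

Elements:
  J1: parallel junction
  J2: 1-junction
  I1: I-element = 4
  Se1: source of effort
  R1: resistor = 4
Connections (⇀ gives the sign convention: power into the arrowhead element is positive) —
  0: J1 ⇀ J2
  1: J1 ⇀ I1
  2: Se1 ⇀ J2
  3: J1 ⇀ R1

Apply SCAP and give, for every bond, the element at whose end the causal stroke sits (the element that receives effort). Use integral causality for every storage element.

#0 stroke at J1
#1 stroke at I1
#2 stroke at J2
#3 stroke at R1

β2 stroke at J2  (Se1: effort source, stroke at far end)
β0 stroke at J1  (only one flow-in slot at J2)
β1 stroke at I1  (J1 effort already set via bond 0)
β3 stroke at R1  (0-jn J1 has e-setter on 0)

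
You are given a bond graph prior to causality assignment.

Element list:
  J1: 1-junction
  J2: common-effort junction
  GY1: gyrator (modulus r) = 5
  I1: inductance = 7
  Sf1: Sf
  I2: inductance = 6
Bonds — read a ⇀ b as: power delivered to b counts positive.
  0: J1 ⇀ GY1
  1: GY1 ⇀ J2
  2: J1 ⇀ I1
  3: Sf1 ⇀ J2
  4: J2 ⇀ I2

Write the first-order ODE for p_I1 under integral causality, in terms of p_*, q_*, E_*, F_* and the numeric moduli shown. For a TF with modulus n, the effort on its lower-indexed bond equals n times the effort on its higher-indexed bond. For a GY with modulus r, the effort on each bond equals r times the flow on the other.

b3 |Sf1  (Sf1 (Sf) sets flow on bond)
b2 |I1  (prefer integral on I1)
b0 |J1  (common-f at J1 fixed by 2)
b1 |J2  (GY GY1: same side as bond 0)
b4 |I2  (common-e at J2 fixed by 1)

dp_I1/dt = 5*F_Sf1 - 5*p_I2/6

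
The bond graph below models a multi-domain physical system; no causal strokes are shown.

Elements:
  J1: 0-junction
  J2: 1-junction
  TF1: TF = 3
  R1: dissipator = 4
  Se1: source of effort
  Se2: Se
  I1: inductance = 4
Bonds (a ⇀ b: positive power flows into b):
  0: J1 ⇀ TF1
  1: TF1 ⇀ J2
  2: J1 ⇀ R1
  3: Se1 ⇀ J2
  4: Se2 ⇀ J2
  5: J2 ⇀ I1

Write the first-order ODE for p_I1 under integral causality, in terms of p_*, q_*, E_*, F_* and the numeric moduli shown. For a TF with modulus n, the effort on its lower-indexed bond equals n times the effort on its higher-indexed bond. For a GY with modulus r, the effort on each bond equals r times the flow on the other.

bond 3 →J2  (Se1 (Se) sets effort on bond)
bond 4 →J2  (Se2 fixes effort; stroke away)
bond 5 →I1  (I1 outputs flow p/I1)
bond 1 →J2  (J2: bond 5 brought flow, rest push out)
bond 0 →TF1  (through TF1, causality passes straight; one stroke at TF1)
bond 2 →J1  (closing 0-jn rule on J1)

dp_I1/dt = E_Se1 + E_Se2 - p_I1/9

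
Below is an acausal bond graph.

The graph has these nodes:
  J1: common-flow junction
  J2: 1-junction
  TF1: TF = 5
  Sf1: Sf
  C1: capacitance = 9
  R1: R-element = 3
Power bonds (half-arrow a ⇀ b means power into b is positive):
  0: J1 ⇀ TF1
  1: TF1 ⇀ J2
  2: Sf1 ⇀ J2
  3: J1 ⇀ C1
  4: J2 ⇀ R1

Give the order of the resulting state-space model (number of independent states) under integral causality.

b2 stroke→Sf1  (Sf1 fixes flow; stroke at Sf1)
b1 stroke→J2  (1-jn J2 has f-setter on 2)
b4 stroke→J2  (common-f at J2 fixed by 2)
b0 stroke→TF1  (through TF1, causality passes straight; one stroke at TF1)
b3 stroke→J1  (common-f at J1 fixed by 0)

1  (C1 all integral)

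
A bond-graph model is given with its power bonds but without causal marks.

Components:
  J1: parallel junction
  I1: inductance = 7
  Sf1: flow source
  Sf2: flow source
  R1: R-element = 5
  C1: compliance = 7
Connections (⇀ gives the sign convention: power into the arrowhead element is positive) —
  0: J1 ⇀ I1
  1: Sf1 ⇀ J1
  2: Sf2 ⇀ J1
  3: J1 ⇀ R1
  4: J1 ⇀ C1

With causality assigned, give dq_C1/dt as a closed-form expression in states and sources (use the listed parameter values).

dq_C1/dt = F_Sf1 + F_Sf2 - p_I1/7 - q_C1/35

b1 |Sf1  (Sf1: flow source, stroke at near end)
b2 |Sf2  (Sf2: flow source, stroke at near end)
b0 |I1  (prefer integral on I1)
b4 |J1  (C1 integral (e out))
b3 |R1  (0-jn J1 has e-setter on 4)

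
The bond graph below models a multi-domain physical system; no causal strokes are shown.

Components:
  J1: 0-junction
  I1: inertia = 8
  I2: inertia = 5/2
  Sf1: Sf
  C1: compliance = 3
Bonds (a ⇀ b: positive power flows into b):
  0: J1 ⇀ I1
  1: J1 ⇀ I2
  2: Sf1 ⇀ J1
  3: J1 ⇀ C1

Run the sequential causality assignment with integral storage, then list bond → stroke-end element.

bond 0 |I1
bond 1 |I2
bond 2 |Sf1
bond 3 |J1

b2 →Sf1  (Sf1 fixes flow; stroke at Sf1)
b0 →I1  (I1 integral (f out))
b1 →I2  (I2 integral (f out))
b3 →J1  (closing 0-jn rule on J1)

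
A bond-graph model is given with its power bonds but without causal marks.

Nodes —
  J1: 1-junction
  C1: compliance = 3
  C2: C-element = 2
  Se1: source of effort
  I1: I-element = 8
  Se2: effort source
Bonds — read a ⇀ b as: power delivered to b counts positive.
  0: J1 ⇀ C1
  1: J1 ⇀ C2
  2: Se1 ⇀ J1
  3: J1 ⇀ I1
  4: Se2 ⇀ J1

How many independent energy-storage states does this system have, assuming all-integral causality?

β2 stroke→J1  (source Se1 imposes e)
β4 stroke→J1  (Se2 (Se) sets effort on bond)
β0 stroke→J1  (C1 outputs effort q/C1)
β1 stroke→J1  (C2: C, integral causality)
β3 stroke→I1  (J1: last free bond brings flow in)

3  (C1, C2, I1 all integral)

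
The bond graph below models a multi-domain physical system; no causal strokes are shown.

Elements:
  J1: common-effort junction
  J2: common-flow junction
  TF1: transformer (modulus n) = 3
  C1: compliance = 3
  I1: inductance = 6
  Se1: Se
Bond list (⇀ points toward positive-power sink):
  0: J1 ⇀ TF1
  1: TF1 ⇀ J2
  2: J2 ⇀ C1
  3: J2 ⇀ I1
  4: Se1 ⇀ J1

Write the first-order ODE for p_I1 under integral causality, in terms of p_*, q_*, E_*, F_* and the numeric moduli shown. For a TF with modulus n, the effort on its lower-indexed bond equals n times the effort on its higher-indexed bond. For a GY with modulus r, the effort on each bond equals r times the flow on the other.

dp_I1/dt = E_Se1/3 - q_C1/3

bond 4 stroke→J1  (Se1 fixes effort; stroke away)
bond 0 stroke→TF1  (0-jn J1 has e-setter on 4)
bond 1 stroke→J2  (TF1: transformer flips bond 0)
bond 2 stroke→J2  (C1 integral (e out))
bond 3 stroke→I1  (J2: last free bond brings flow in)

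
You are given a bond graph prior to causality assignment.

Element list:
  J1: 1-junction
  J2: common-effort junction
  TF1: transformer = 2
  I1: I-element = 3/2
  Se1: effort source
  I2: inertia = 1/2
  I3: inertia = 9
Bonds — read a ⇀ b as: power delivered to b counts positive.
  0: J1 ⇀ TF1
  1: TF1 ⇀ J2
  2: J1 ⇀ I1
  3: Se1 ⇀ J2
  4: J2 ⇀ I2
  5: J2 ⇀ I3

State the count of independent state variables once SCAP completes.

b3 stroke→J2  (Se1 (Se) sets effort on bond)
b1 stroke→TF1  (0-jn J2 has e-setter on 3)
b4 stroke→I2  (J2: bond 3 brought effort, rest push out)
b5 stroke→I3  (common-e at J2 fixed by 3)
b0 stroke→J1  (through TF1, causality passes straight; one stroke at TF1)
b2 stroke→I1  (J1: last free bond brings flow in)

3  (I1, I2, I3 all integral)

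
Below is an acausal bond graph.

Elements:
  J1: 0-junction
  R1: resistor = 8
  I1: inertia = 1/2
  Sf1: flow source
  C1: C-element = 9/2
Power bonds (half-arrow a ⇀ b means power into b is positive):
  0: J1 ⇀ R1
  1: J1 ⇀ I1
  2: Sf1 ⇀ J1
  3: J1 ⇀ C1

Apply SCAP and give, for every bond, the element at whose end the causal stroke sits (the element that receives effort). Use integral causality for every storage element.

b2 →Sf1  (Sf1 (Sf) sets flow on bond)
b1 →I1  (prefer integral on I1)
b3 →J1  (C1: C, integral causality)
b0 →R1  (J1 effort already set via bond 3)

β0 stroke at R1
β1 stroke at I1
β2 stroke at Sf1
β3 stroke at J1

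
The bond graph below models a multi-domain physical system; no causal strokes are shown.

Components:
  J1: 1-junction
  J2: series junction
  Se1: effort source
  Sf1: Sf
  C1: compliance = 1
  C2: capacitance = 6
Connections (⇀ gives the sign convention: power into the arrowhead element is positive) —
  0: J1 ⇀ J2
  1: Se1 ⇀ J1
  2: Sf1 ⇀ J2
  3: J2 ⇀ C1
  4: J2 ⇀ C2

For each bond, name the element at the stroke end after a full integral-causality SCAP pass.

β1 stroke at J1  (Se1 fixes effort; stroke away)
β2 stroke at Sf1  (Sf1 fixes flow; stroke at Sf1)
β0 stroke at J2  (J1: last free bond brings flow in)
β3 stroke at J2  (J2 flow already set via bond 2)
β4 stroke at J2  (J2: bond 2 brought flow, rest push out)

b0 →J2
b1 →J1
b2 →Sf1
b3 →J2
b4 →J2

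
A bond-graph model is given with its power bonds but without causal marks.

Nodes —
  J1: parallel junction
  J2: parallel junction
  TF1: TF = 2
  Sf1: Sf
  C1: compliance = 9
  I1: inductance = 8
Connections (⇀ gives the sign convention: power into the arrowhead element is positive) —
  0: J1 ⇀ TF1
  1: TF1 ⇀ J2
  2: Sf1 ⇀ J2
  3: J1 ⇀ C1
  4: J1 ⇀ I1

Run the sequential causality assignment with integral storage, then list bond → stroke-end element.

β0 stroke→TF1
β1 stroke→J2
β2 stroke→Sf1
β3 stroke→J1
β4 stroke→I1

b2 →Sf1  (source Sf1 imposes f)
b1 →J2  (J2: last free bond brings effort in)
b0 →TF1  (TF1: transformer flips bond 1)
b3 →J1  (C1 integral (e out))
b4 →I1  (J1: bond 3 brought effort, rest push out)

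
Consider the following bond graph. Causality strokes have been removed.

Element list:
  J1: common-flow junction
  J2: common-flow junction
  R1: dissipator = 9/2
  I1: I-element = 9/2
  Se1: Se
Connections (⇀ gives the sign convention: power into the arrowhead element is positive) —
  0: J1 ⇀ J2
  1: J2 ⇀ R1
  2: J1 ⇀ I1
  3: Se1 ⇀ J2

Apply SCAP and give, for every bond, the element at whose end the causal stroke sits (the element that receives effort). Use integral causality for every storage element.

#0 →J1
#1 →J2
#2 →I1
#3 →J2

bond 3 stroke at J2  (Se1: effort source, stroke at far end)
bond 2 stroke at I1  (prefer integral on I1)
bond 0 stroke at J1  (J1 flow already set via bond 2)
bond 1 stroke at J2  (1-jn J2 has f-setter on 0)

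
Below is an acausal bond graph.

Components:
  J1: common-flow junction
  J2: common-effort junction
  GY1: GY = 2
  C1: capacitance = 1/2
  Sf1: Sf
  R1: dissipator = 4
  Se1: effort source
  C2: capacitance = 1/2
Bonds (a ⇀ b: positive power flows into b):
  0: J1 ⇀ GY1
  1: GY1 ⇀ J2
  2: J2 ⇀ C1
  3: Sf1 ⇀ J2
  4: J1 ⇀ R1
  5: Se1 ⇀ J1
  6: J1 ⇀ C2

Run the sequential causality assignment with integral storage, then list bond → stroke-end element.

bond 0 |GY1
bond 1 |GY1
bond 2 |J2
bond 3 |Sf1
bond 4 |J1
bond 5 |J1
bond 6 |J1

bond 3 |Sf1  (Sf1 fixes flow; stroke at Sf1)
bond 5 |J1  (source Se1 imposes e)
bond 2 |J2  (C1 integral (e out))
bond 1 |GY1  (common-e at J2 fixed by 2)
bond 0 |GY1  (through GY1, causality inverts; strokes same side of GY1)
bond 4 |J1  (J1: bond 0 brought flow, rest push out)
bond 6 |J1  (1-jn J1 has f-setter on 0)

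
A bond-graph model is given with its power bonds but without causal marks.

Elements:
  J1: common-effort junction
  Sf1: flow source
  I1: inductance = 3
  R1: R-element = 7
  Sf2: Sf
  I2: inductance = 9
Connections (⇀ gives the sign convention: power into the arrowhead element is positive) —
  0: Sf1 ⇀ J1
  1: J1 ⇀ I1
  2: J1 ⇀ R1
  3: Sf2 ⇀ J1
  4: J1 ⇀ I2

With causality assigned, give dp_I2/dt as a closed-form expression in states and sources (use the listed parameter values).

dp_I2/dt = 7*F_Sf1 + 7*F_Sf2 - 7*p_I1/3 - 7*p_I2/9

β0 stroke at Sf1  (Sf1 fixes flow; stroke at Sf1)
β3 stroke at Sf2  (Sf2 (Sf) sets flow on bond)
β1 stroke at I1  (I1 integral (f out))
β4 stroke at I2  (I2 outputs flow p/I2)
β2 stroke at J1  (J1: last free bond brings effort in)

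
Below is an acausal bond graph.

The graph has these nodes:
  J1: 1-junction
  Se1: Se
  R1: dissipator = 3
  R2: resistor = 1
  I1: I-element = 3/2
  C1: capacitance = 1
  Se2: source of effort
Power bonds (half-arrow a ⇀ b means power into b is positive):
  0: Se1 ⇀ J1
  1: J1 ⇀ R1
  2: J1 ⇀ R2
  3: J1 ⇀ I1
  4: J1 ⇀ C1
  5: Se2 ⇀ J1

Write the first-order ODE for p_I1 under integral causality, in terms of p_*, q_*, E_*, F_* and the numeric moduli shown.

dp_I1/dt = E_Se1 + E_Se2 - 8*p_I1/3 - q_C1

β0 stroke→J1  (Se1: effort source, stroke at far end)
β5 stroke→J1  (Se2 fixes effort; stroke away)
β3 stroke→I1  (prefer integral on I1)
β1 stroke→J1  (1-jn J1 has f-setter on 3)
β2 stroke→J1  (J1 flow already set via bond 3)
β4 stroke→J1  (J1 flow already set via bond 3)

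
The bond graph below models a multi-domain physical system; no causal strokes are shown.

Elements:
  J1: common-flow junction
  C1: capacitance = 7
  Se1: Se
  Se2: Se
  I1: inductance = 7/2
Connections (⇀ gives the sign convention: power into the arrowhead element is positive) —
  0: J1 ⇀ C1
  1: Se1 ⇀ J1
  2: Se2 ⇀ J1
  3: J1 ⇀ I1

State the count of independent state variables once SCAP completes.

b1 →J1  (source Se1 imposes e)
b2 →J1  (Se2 (Se) sets effort on bond)
b0 →J1  (prefer integral on C1)
b3 →I1  (only one flow-in slot at J1)

2  (C1, I1 all integral)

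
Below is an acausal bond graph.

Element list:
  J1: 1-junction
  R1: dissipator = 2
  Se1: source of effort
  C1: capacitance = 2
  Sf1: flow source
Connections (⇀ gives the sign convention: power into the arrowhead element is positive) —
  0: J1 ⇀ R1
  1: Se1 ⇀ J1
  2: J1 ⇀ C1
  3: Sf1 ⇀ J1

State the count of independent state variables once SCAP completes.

bond 1 stroke→J1  (Se1: effort source, stroke at far end)
bond 3 stroke→Sf1  (Sf1 (Sf) sets flow on bond)
bond 0 stroke→J1  (J1 flow already set via bond 3)
bond 2 stroke→J1  (common-f at J1 fixed by 3)

1  (C1 all integral)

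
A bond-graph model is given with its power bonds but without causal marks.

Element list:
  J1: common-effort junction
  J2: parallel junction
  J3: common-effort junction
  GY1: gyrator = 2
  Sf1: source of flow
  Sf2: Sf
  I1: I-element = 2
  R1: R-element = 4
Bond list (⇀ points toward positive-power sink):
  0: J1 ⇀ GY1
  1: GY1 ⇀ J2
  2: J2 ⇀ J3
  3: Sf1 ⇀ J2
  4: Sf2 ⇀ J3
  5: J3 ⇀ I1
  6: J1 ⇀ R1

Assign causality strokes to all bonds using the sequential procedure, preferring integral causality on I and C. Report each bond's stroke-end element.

β0 |J1
β1 |J2
β2 |J3
β3 |Sf1
β4 |Sf2
β5 |I1
β6 |R1

#3 stroke at Sf1  (Sf1: flow source, stroke at near end)
#4 stroke at Sf2  (source Sf2 imposes f)
#5 stroke at I1  (I1: I, integral causality)
#2 stroke at J3  (closing 0-jn rule on J3)
#1 stroke at J2  (J2 needs exactly one e-in)
#0 stroke at J1  (through GY1, causality inverts; strokes same side of GY1)
#6 stroke at R1  (J1 effort already set via bond 0)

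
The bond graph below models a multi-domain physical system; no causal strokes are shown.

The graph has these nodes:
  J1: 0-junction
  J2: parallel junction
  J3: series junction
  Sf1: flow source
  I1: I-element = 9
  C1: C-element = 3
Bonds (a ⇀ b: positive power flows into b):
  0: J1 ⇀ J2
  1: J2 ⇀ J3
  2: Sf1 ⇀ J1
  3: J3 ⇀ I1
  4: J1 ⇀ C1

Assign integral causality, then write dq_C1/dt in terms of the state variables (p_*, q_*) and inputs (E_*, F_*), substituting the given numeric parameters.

β2 →Sf1  (source Sf1 imposes f)
β3 →I1  (I1 outputs flow p/I1)
β1 →J3  (common-f at J3 fixed by 3)
β0 →J2  (only one effort-in slot at J2)
β4 →J1  (J1 needs exactly one e-in)

dq_C1/dt = F_Sf1 - p_I1/9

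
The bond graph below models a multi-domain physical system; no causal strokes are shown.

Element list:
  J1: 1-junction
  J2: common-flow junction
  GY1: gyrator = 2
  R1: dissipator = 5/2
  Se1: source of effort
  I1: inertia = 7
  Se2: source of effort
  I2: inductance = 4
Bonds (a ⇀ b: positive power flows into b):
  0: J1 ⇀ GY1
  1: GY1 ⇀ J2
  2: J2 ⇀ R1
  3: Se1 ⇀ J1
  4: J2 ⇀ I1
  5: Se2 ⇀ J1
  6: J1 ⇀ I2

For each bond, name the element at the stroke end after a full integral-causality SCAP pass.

b0 stroke at J1
b1 stroke at J2
b2 stroke at J2
b3 stroke at J1
b4 stroke at I1
b5 stroke at J1
b6 stroke at I2

β3 →J1  (Se1: effort source, stroke at far end)
β5 →J1  (source Se2 imposes e)
β4 →I1  (I1: I, integral causality)
β1 →J2  (J2 flow already set via bond 4)
β2 →J2  (common-f at J2 fixed by 4)
β0 →J1  (GY1 both-in/both-out from 1)
β6 →I2  (J1: last free bond brings flow in)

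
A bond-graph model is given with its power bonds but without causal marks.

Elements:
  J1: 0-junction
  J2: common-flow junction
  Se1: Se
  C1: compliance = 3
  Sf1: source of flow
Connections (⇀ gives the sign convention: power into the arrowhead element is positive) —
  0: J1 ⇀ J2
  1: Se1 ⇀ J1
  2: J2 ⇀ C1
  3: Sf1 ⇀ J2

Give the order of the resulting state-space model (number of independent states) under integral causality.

1  (C1 all integral)

bond 1 stroke→J1  (source Se1 imposes e)
bond 3 stroke→Sf1  (Sf1 (Sf) sets flow on bond)
bond 0 stroke→J2  (common-e at J1 fixed by 1)
bond 2 stroke→J2  (J2: bond 3 brought flow, rest push out)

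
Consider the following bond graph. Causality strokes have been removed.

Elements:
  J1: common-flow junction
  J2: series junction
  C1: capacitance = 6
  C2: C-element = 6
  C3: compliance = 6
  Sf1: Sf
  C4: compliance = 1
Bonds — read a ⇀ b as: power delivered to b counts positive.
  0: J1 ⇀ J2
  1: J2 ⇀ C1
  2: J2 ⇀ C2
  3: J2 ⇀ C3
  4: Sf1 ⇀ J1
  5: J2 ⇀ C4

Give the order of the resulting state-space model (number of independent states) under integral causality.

4  (C1, C2, C3, C4 all integral)

#4 |Sf1  (Sf1 (Sf) sets flow on bond)
#0 |J1  (J1: bond 4 brought flow, rest push out)
#1 |J2  (J2: bond 0 brought flow, rest push out)
#2 |J2  (J2: bond 0 brought flow, rest push out)
#3 |J2  (J2: bond 0 brought flow, rest push out)
#5 |J2  (J2 flow already set via bond 0)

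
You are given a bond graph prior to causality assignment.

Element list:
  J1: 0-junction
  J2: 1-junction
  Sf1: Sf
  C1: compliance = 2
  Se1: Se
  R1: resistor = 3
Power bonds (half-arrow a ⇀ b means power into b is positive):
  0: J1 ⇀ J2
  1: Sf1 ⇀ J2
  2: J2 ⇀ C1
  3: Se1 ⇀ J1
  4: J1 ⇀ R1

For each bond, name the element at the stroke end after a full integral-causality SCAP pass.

bond 0 |J2
bond 1 |Sf1
bond 2 |J2
bond 3 |J1
bond 4 |R1

β1 →Sf1  (Sf1: flow source, stroke at near end)
β3 →J1  (Se1 (Se) sets effort on bond)
β0 →J2  (0-jn J1 has e-setter on 3)
β4 →R1  (J1: bond 3 brought effort, rest push out)
β2 →J2  (J2 flow already set via bond 1)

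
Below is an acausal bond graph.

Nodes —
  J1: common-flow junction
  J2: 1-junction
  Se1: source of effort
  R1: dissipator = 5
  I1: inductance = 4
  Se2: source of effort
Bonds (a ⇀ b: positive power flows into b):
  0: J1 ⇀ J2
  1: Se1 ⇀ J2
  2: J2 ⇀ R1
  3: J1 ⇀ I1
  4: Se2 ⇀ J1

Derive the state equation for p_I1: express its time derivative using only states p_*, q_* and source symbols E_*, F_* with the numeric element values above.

dp_I1/dt = E_Se1 + E_Se2 - 5*p_I1/4

β1 |J2  (source Se1 imposes e)
β4 |J1  (Se2 fixes effort; stroke away)
β3 |I1  (I1 outputs flow p/I1)
β0 |J1  (J1: bond 3 brought flow, rest push out)
β2 |J2  (1-jn J2 has f-setter on 0)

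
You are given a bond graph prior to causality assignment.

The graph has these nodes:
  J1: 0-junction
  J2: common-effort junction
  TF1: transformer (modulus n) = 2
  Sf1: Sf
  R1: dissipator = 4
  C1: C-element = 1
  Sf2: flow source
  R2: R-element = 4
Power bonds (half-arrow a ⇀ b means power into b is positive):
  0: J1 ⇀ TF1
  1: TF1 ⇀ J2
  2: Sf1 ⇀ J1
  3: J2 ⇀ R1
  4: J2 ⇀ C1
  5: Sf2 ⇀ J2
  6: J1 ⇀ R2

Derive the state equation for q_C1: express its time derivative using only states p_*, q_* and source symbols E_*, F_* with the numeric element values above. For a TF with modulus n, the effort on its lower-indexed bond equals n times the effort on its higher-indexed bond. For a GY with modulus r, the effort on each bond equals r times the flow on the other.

dq_C1/dt = 2*F_Sf1 + F_Sf2 - 5*q_C1/4

β2 →Sf1  (Sf1 (Sf) sets flow on bond)
β5 →Sf2  (Sf2: flow source, stroke at near end)
β4 →J2  (C1 outputs effort q/C1)
β1 →TF1  (common-e at J2 fixed by 4)
β3 →R1  (J2 effort already set via bond 4)
β0 →J1  (TF1 one-in-one-out from 1)
β6 →R2  (common-e at J1 fixed by 0)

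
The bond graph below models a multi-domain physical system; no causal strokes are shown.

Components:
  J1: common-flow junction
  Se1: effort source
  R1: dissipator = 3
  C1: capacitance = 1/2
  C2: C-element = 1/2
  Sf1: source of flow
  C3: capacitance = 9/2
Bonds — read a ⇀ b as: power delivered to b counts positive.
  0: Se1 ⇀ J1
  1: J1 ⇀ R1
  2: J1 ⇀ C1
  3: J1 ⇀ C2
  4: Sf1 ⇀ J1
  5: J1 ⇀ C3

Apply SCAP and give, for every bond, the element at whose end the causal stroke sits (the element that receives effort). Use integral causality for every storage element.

bond 0 →J1
bond 1 →J1
bond 2 →J1
bond 3 →J1
bond 4 →Sf1
bond 5 →J1

b0 →J1  (Se1 (Se) sets effort on bond)
b4 →Sf1  (Sf1 fixes flow; stroke at Sf1)
b1 →J1  (1-jn J1 has f-setter on 4)
b2 →J1  (common-f at J1 fixed by 4)
b3 →J1  (J1: bond 4 brought flow, rest push out)
b5 →J1  (common-f at J1 fixed by 4)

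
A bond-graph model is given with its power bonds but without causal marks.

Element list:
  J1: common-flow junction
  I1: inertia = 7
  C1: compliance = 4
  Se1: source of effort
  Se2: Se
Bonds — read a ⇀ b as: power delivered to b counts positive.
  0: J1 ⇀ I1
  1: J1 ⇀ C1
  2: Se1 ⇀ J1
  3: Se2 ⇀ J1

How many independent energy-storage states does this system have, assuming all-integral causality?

2  (C1, I1 all integral)

β2 stroke at J1  (Se1: effort source, stroke at far end)
β3 stroke at J1  (Se2 fixes effort; stroke away)
β0 stroke at I1  (I1 integral (f out))
β1 stroke at J1  (1-jn J1 has f-setter on 0)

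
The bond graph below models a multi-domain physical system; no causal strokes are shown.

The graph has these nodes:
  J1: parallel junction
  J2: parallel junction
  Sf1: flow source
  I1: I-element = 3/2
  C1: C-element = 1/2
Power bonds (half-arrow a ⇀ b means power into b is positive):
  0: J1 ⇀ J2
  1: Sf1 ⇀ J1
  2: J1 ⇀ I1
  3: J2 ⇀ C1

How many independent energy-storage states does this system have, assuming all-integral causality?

2  (C1, I1 all integral)

b1 |Sf1  (Sf1 fixes flow; stroke at Sf1)
b2 |I1  (I1: I, integral causality)
b0 |J1  (closing 0-jn rule on J1)
b3 |J2  (J2 needs exactly one e-in)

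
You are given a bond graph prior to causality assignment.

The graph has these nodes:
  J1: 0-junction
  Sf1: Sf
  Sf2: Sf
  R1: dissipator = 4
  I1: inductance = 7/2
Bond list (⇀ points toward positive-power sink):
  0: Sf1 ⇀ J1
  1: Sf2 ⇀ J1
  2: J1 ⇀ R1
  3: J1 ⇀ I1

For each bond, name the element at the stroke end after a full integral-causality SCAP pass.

β0 |Sf1
β1 |Sf2
β2 |J1
β3 |I1

β0 |Sf1  (Sf1: flow source, stroke at near end)
β1 |Sf2  (Sf2 fixes flow; stroke at Sf2)
β3 |I1  (I1 integral (f out))
β2 |J1  (J1 needs exactly one e-in)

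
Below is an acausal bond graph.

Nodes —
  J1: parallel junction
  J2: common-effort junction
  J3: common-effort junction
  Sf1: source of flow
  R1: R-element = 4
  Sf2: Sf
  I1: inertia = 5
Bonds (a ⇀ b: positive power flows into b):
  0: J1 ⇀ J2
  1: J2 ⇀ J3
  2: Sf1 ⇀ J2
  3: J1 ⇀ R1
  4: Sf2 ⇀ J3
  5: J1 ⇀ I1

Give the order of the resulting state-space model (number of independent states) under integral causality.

#2 |Sf1  (source Sf1 imposes f)
#4 |Sf2  (Sf2 fixes flow; stroke at Sf2)
#1 |J3  (J3: last free bond brings effort in)
#0 |J2  (J2 needs exactly one e-in)
#5 |I1  (I1 integral (f out))
#3 |J1  (closing 0-jn rule on J1)

1  (I1 all integral)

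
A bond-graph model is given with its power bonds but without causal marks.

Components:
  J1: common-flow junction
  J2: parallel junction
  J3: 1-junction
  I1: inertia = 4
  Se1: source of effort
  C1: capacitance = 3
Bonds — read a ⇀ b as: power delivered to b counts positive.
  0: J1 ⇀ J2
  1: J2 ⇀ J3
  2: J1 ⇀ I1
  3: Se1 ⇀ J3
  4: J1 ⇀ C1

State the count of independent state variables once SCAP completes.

bond 3 stroke at J3  (Se1: effort source, stroke at far end)
bond 1 stroke at J2  (J3 needs exactly one f-in)
bond 0 stroke at J1  (J2: bond 1 brought effort, rest push out)
bond 2 stroke at I1  (I1: I, integral causality)
bond 4 stroke at J1  (J1: bond 2 brought flow, rest push out)

2  (C1, I1 all integral)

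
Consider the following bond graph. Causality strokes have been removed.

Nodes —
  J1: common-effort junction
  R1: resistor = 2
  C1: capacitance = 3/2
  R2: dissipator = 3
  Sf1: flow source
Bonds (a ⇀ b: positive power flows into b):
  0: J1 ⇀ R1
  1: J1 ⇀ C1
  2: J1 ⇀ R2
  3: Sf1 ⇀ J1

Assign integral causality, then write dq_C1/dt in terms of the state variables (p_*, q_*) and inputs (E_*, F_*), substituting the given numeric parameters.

dq_C1/dt = F_Sf1 - 5*q_C1/9

β3 stroke→Sf1  (Sf1 fixes flow; stroke at Sf1)
β1 stroke→J1  (C1: C, integral causality)
β0 stroke→R1  (J1: bond 1 brought effort, rest push out)
β2 stroke→R2  (common-e at J1 fixed by 1)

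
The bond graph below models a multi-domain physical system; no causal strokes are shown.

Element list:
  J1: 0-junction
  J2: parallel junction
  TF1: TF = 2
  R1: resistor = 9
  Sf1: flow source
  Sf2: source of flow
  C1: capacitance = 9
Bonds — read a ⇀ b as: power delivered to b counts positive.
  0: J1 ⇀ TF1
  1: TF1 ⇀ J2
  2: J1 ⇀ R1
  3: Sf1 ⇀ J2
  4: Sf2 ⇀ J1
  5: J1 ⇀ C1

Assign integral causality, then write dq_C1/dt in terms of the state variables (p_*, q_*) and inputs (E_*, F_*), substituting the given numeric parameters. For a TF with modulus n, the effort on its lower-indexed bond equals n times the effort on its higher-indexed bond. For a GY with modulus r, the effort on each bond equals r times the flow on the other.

dq_C1/dt = F_Sf1/2 + F_Sf2 - q_C1/81

b3 |Sf1  (source Sf1 imposes f)
b4 |Sf2  (source Sf2 imposes f)
b1 |J2  (J2: last free bond brings effort in)
b0 |TF1  (TF1: transformer flips bond 1)
b5 |J1  (prefer integral on C1)
b2 |R1  (0-jn J1 has e-setter on 5)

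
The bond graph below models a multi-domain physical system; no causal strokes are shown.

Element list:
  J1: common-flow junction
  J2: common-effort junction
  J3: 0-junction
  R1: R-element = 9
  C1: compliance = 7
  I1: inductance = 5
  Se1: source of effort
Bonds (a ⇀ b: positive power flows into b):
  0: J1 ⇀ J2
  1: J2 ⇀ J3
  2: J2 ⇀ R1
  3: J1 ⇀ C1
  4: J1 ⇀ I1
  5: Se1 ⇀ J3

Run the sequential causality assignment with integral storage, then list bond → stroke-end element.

β5 →J3  (Se1: effort source, stroke at far end)
β1 →J2  (J3 effort already set via bond 5)
β0 →J1  (common-e at J2 fixed by 1)
β2 →R1  (0-jn J2 has e-setter on 1)
β3 →J1  (prefer integral on C1)
β4 →I1  (closing 1-jn rule on J1)

bond 0 →J1
bond 1 →J2
bond 2 →R1
bond 3 →J1
bond 4 →I1
bond 5 →J3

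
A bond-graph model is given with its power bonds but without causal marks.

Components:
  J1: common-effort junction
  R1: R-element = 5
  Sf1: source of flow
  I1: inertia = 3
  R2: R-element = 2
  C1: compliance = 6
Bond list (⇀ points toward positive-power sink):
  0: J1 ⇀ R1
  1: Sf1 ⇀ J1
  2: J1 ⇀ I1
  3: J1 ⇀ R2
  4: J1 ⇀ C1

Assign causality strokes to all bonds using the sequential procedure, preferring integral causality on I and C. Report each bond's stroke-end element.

#0 →R1
#1 →Sf1
#2 →I1
#3 →R2
#4 →J1

#1 →Sf1  (Sf1 fixes flow; stroke at Sf1)
#2 →I1  (I1 integral (f out))
#4 →J1  (C1 integral (e out))
#0 →R1  (0-jn J1 has e-setter on 4)
#3 →R2  (0-jn J1 has e-setter on 4)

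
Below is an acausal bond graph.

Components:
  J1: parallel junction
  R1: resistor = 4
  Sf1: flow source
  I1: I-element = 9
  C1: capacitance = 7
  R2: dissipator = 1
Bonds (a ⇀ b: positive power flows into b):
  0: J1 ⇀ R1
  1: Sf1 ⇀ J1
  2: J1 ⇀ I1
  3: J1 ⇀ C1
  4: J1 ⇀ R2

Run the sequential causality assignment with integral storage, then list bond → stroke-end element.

bond 1 →Sf1  (Sf1 fixes flow; stroke at Sf1)
bond 2 →I1  (I1 outputs flow p/I1)
bond 3 →J1  (C1 integral (e out))
bond 0 →R1  (common-e at J1 fixed by 3)
bond 4 →R2  (J1: bond 3 brought effort, rest push out)

bond 0 stroke→R1
bond 1 stroke→Sf1
bond 2 stroke→I1
bond 3 stroke→J1
bond 4 stroke→R2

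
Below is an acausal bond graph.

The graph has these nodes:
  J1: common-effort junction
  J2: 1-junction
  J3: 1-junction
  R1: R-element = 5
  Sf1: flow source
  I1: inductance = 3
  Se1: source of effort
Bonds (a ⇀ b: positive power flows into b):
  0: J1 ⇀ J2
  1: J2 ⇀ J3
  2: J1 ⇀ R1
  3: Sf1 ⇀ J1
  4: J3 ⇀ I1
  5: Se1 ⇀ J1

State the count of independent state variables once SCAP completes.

bond 3 →Sf1  (source Sf1 imposes f)
bond 5 →J1  (Se1 (Se) sets effort on bond)
bond 0 →J2  (J1 effort already set via bond 5)
bond 2 →R1  (J1: bond 5 brought effort, rest push out)
bond 1 →J3  (J2 needs exactly one f-in)
bond 4 →I1  (J3 needs exactly one f-in)

1  (I1 all integral)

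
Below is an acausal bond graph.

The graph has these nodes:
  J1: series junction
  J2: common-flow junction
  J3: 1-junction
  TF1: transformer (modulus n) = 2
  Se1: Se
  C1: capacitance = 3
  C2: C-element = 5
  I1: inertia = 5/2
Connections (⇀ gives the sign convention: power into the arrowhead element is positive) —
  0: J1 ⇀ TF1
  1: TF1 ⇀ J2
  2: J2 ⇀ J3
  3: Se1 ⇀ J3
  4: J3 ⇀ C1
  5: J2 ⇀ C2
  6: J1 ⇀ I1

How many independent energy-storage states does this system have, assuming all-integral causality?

β3 stroke at J3  (Se1 (Se) sets effort on bond)
β4 stroke at J3  (C1 integral (e out))
β2 stroke at J2  (closing 1-jn rule on J3)
β5 stroke at J2  (C2: C, integral causality)
β1 stroke at TF1  (J2 needs exactly one f-in)
β0 stroke at J1  (TF1 one-in-one-out from 1)
β6 stroke at I1  (only one flow-in slot at J1)

3  (C1, C2, I1 all integral)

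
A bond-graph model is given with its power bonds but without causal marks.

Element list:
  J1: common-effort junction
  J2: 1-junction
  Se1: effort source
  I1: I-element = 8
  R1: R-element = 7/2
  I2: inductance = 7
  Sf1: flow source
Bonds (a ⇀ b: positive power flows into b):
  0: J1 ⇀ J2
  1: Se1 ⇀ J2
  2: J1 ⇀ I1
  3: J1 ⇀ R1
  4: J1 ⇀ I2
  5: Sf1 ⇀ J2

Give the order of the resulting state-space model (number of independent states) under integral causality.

2  (I1, I2 all integral)

β1 |J2  (Se1: effort source, stroke at far end)
β5 |Sf1  (Sf1: flow source, stroke at near end)
β0 |J2  (J2: bond 5 brought flow, rest push out)
β2 |I1  (I1 integral (f out))
β4 |I2  (I2: I, integral causality)
β3 |J1  (closing 0-jn rule on J1)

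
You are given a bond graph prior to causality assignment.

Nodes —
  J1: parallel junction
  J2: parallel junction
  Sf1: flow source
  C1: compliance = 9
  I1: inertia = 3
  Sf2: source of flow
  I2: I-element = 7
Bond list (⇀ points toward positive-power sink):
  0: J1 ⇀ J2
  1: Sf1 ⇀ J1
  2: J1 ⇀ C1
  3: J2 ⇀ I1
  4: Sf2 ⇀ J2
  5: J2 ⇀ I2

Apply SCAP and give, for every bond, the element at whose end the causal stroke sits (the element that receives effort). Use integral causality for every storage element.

b0 |J2
b1 |Sf1
b2 |J1
b3 |I1
b4 |Sf2
b5 |I2

bond 1 →Sf1  (Sf1: flow source, stroke at near end)
bond 4 →Sf2  (source Sf2 imposes f)
bond 2 →J1  (prefer integral on C1)
bond 0 →J2  (common-e at J1 fixed by 2)
bond 3 →I1  (0-jn J2 has e-setter on 0)
bond 5 →I2  (common-e at J2 fixed by 0)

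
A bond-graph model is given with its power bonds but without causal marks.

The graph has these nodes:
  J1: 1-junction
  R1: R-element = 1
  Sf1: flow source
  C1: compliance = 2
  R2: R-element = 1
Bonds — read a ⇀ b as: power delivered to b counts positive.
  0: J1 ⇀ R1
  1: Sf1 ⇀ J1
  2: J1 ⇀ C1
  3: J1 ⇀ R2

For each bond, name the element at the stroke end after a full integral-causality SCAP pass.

#0 stroke at J1
#1 stroke at Sf1
#2 stroke at J1
#3 stroke at J1

#1 stroke→Sf1  (Sf1: flow source, stroke at near end)
#0 stroke→J1  (J1: bond 1 brought flow, rest push out)
#2 stroke→J1  (1-jn J1 has f-setter on 1)
#3 stroke→J1  (J1 flow already set via bond 1)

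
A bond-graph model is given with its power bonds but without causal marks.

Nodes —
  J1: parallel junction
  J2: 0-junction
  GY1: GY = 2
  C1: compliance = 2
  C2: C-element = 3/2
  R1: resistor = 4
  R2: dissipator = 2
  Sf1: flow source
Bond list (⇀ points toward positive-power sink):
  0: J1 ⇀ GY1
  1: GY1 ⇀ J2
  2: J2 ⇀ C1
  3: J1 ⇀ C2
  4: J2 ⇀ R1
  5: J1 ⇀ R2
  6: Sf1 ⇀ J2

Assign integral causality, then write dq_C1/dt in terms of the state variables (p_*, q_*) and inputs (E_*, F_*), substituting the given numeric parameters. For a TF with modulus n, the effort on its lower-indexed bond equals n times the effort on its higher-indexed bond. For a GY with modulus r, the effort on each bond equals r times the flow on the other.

dq_C1/dt = F_Sf1 - q_C1/8 + q_C2/3

b6 |Sf1  (Sf1: flow source, stroke at near end)
b2 |J2  (C1 outputs effort q/C1)
b1 |GY1  (common-e at J2 fixed by 2)
b4 |R1  (J2: bond 2 brought effort, rest push out)
b0 |GY1  (GY1 both-in/both-out from 1)
b3 |J1  (prefer integral on C2)
b5 |R2  (common-e at J1 fixed by 3)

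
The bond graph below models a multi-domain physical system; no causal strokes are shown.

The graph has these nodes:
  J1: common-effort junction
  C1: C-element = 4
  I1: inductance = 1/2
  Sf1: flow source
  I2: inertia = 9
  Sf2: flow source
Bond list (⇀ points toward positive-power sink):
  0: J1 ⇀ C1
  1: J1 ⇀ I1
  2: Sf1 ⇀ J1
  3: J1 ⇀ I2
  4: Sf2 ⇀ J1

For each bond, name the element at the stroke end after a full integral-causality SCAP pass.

b0 |J1
b1 |I1
b2 |Sf1
b3 |I2
b4 |Sf2

β2 stroke at Sf1  (Sf1 (Sf) sets flow on bond)
β4 stroke at Sf2  (source Sf2 imposes f)
β0 stroke at J1  (C1 outputs effort q/C1)
β1 stroke at I1  (common-e at J1 fixed by 0)
β3 stroke at I2  (J1 effort already set via bond 0)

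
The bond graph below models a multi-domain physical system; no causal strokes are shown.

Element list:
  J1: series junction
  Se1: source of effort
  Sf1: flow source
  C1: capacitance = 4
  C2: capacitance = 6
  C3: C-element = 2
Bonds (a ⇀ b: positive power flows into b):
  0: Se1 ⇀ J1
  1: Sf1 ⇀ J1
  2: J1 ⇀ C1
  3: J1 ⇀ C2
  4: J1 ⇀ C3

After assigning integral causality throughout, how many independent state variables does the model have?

b0 |J1  (Se1 fixes effort; stroke away)
b1 |Sf1  (Sf1: flow source, stroke at near end)
b2 |J1  (1-jn J1 has f-setter on 1)
b3 |J1  (common-f at J1 fixed by 1)
b4 |J1  (1-jn J1 has f-setter on 1)

3  (C1, C2, C3 all integral)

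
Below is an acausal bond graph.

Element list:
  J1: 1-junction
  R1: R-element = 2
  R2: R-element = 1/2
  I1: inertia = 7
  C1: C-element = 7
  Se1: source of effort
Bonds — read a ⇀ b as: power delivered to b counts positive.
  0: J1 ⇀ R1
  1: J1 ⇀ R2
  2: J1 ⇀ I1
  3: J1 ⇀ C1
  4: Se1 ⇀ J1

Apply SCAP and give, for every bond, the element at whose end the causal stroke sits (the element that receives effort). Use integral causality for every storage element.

#4 stroke→J1  (Se1 (Se) sets effort on bond)
#2 stroke→I1  (prefer integral on I1)
#0 stroke→J1  (J1: bond 2 brought flow, rest push out)
#1 stroke→J1  (J1: bond 2 brought flow, rest push out)
#3 stroke→J1  (J1: bond 2 brought flow, rest push out)

#0 stroke→J1
#1 stroke→J1
#2 stroke→I1
#3 stroke→J1
#4 stroke→J1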